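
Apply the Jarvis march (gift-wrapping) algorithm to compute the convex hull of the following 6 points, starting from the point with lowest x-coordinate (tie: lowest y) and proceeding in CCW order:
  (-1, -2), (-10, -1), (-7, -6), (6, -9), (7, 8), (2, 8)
Hull (CCW) = [(-10, -1), (-7, -6), (6, -9), (7, 8), (2, 8)]

Jarvis march: at each step, from the current hull vertex p, select the next vertex q as the point such that every other point lies strictly to the left of (or on) the directed line p → q. (Equivalently: for every other point r, the cross product (q − p) × (r − p) ≥ 0.)
Starting point (lowest x, tie lowest y): (-10, -1). Wrap until returning to start. Resulting hull: (-10, -1), (-7, -6), (6, -9), (7, 8), (2, 8).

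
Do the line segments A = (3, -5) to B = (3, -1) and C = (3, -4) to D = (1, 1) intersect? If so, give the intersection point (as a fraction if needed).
Yes; intersection at (3, -4) (t = 1/4 on AB, s = 0 on CD)

Parametrize AB as A + t(B − A) = (3 + 0 t, -5 + 4 t) and CD as C + s(D − C) = (3 + -2 s, -4 + 5 s). Solve the linear system for (t, s). Determinant = -8 ≠ 0, so a unique intersection of the containing lines exists. Solution: t = 1/4, s = 0 — both in [0, 1], so the segments cross. Intersection point: (3, -4).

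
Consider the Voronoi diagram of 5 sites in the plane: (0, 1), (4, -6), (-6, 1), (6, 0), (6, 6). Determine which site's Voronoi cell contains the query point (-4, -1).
Nearest site = (-6, 1)

The Voronoi cell of site s contains exactly those query points closer to s than to any other site. Compute squared distances from q = (-4, -1) to each site:
  (-6 − -4)² + (1 − -1)² = 8
  (0 − -4)² + (1 − -1)² = 20
  (4 − -4)² + (-6 − -1)² = 89
  (6 − -4)² + (0 − -1)² = 101
  (6 − -4)² + (6 − -1)² = 149
Minimum is attained by (-6, 1), so q lies in its Voronoi cell.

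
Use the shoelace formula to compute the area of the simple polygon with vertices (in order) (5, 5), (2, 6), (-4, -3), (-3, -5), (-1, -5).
Area = 79/2

Shoelace formula: Area = (1/2) |Σ_i (x_i · y_{i+1} − x_{i+1} · y_i)| (indices mod n). Compute each cross term:
  (5)(6) − (2)(5) = 20
  (2)(-3) − (-4)(6) = 18
  (-4)(-5) − (-3)(-3) = 11
  (-3)(-5) − (-1)(-5) = 10
  (-1)(5) − (5)(-5) = 20
Sum = 79, so (signed) Area = 79/2 = 79/2, |Area| = 79/2.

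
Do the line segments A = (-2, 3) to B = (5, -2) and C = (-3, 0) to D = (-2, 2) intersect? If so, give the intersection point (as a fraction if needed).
No (intersection of containing lines falls outside at least one segment)

Parametrize and solve: t = 1/19, s = 26/19. At least one of these is outside [0, 1], so the segments do not intersect.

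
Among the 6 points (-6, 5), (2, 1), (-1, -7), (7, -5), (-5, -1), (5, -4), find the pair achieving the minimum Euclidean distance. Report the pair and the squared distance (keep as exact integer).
Pair = ((7, -5), (5, -4)); squared distance = 5

Compute all C(6, 2) = 15 pairwise squared distances (x_i − x_j)² + (y_i − y_j)². The minimum is 5, attained by the pair ((7, -5), (5, -4)).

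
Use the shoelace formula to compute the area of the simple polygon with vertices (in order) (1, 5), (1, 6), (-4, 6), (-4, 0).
Area = 35/2

Shoelace formula: Area = (1/2) |Σ_i (x_i · y_{i+1} − x_{i+1} · y_i)| (indices mod n). Compute each cross term:
  (1)(6) − (1)(5) = 1
  (1)(6) − (-4)(6) = 30
  (-4)(0) − (-4)(6) = 24
  (-4)(5) − (1)(0) = -20
Sum = 35, so (signed) Area = 35/2 = 35/2, |Area| = 35/2.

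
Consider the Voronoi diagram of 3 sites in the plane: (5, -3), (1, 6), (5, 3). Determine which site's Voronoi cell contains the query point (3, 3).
Nearest site = (5, 3)

The Voronoi cell of site s contains exactly those query points closer to s than to any other site. Compute squared distances from q = (3, 3) to each site:
  (5 − 3)² + (3 − 3)² = 4
  (1 − 3)² + (6 − 3)² = 13
  (5 − 3)² + (-3 − 3)² = 40
Minimum is attained by (5, 3), so q lies in its Voronoi cell.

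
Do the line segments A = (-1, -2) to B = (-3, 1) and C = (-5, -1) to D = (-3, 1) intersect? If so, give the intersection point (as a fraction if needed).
Yes; intersection at (-3, 1) (t = 1 on AB, s = 1 on CD)

Parametrize AB as A + t(B − A) = (-1 + -2 t, -2 + 3 t) and CD as C + s(D − C) = (-5 + 2 s, -1 + 2 s). Solve the linear system for (t, s). Determinant = 10 ≠ 0, so a unique intersection of the containing lines exists. Solution: t = 1, s = 1 — both in [0, 1], so the segments cross. Intersection point: (-3, 1).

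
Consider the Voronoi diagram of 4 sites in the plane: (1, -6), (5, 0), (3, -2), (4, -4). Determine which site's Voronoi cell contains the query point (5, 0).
Nearest site = (5, 0)

The Voronoi cell of site s contains exactly those query points closer to s than to any other site. Compute squared distances from q = (5, 0) to each site:
  (5 − 5)² + (0 − 0)² = 0
  (3 − 5)² + (-2 − 0)² = 8
  (4 − 5)² + (-4 − 0)² = 17
  (1 − 5)² + (-6 − 0)² = 52
Minimum is attained by (5, 0), so q lies in its Voronoi cell.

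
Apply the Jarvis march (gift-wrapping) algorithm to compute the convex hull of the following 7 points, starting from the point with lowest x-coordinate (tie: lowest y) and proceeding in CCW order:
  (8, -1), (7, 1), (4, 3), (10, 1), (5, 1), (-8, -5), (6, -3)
Hull (CCW) = [(-8, -5), (6, -3), (10, 1), (4, 3)]

Jarvis march: at each step, from the current hull vertex p, select the next vertex q as the point such that every other point lies strictly to the left of (or on) the directed line p → q. (Equivalently: for every other point r, the cross product (q − p) × (r − p) ≥ 0.)
Starting point (lowest x, tie lowest y): (-8, -5). Wrap until returning to start. Resulting hull: (-8, -5), (6, -3), (10, 1), (4, 3).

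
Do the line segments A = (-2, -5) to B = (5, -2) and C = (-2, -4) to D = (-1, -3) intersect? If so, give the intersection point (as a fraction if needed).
No (intersection of containing lines falls outside at least one segment)

Parametrize and solve: t = -1/4, s = -7/4. At least one of these is outside [0, 1], so the segments do not intersect.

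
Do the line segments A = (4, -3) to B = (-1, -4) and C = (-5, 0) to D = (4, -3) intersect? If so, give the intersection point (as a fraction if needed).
Yes; intersection at (4, -3) (t = 0 on AB, s = 1 on CD)

Parametrize AB as A + t(B − A) = (4 + -5 t, -3 + -1 t) and CD as C + s(D − C) = (-5 + 9 s, 0 + -3 s). Solve the linear system for (t, s). Determinant = -24 ≠ 0, so a unique intersection of the containing lines exists. Solution: t = 0, s = 1 — both in [0, 1], so the segments cross. Intersection point: (4, -3).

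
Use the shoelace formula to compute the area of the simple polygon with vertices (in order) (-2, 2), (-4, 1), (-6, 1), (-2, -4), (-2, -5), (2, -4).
Area = 25

Shoelace formula: Area = (1/2) |Σ_i (x_i · y_{i+1} − x_{i+1} · y_i)| (indices mod n). Compute each cross term:
  (-2)(1) − (-4)(2) = 6
  (-4)(1) − (-6)(1) = 2
  (-6)(-4) − (-2)(1) = 26
  (-2)(-5) − (-2)(-4) = 2
  (-2)(-4) − (2)(-5) = 18
  (2)(2) − (-2)(-4) = -4
Sum = 50, so (signed) Area = 50/2 = 25, |Area| = 25.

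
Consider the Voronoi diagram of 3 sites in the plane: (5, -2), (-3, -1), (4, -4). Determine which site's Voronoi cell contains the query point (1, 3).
Nearest site = (-3, -1)

The Voronoi cell of site s contains exactly those query points closer to s than to any other site. Compute squared distances from q = (1, 3) to each site:
  (-3 − 1)² + (-1 − 3)² = 32
  (5 − 1)² + (-2 − 3)² = 41
  (4 − 1)² + (-4 − 3)² = 58
Minimum is attained by (-3, -1), so q lies in its Voronoi cell.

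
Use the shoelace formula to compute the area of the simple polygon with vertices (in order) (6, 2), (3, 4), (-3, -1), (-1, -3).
Area = 51/2

Shoelace formula: Area = (1/2) |Σ_i (x_i · y_{i+1} − x_{i+1} · y_i)| (indices mod n). Compute each cross term:
  (6)(4) − (3)(2) = 18
  (3)(-1) − (-3)(4) = 9
  (-3)(-3) − (-1)(-1) = 8
  (-1)(2) − (6)(-3) = 16
Sum = 51, so (signed) Area = 51/2 = 51/2, |Area| = 51/2.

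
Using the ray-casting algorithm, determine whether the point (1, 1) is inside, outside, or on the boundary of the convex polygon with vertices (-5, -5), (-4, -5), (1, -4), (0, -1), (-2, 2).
The point (1, 1) lies strictly outside the polygon

Cast a horizontal ray to the right from the query point and count how many polygon edges it crosses (each edge strictly once or zero times, handled with the usual half-open convention). 
Parity of crossings → even ⇒ outside.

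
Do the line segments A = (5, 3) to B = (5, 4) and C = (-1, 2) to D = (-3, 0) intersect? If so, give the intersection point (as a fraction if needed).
No (intersection of containing lines falls outside at least one segment)

Parametrize and solve: t = 5, s = -3. At least one of these is outside [0, 1], so the segments do not intersect.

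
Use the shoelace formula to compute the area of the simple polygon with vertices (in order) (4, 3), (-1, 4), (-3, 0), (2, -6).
Area = 79/2

Shoelace formula: Area = (1/2) |Σ_i (x_i · y_{i+1} − x_{i+1} · y_i)| (indices mod n). Compute each cross term:
  (4)(4) − (-1)(3) = 19
  (-1)(0) − (-3)(4) = 12
  (-3)(-6) − (2)(0) = 18
  (2)(3) − (4)(-6) = 30
Sum = 79, so (signed) Area = 79/2 = 79/2, |Area| = 79/2.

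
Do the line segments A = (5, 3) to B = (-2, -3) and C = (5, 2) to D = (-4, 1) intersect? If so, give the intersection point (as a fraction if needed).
Yes; intersection at (172/47, 87/47) (t = 9/47 on AB, s = 7/47 on CD)

Parametrize AB as A + t(B − A) = (5 + -7 t, 3 + -6 t) and CD as C + s(D − C) = (5 + -9 s, 2 + -1 s). Solve the linear system for (t, s). Determinant = 47 ≠ 0, so a unique intersection of the containing lines exists. Solution: t = 9/47, s = 7/47 — both in [0, 1], so the segments cross. Intersection point: (172/47, 87/47).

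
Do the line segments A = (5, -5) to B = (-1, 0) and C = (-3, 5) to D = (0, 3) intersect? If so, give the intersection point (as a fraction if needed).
No (intersection of containing lines falls outside at least one segment)

Parametrize and solve: t = 14/3, s = -20/3. At least one of these is outside [0, 1], so the segments do not intersect.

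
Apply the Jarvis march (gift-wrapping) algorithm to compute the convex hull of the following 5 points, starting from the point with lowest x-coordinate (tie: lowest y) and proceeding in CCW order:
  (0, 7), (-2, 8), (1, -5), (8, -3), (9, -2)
Hull (CCW) = [(-2, 8), (1, -5), (8, -3), (9, -2), (0, 7)]

Jarvis march: at each step, from the current hull vertex p, select the next vertex q as the point such that every other point lies strictly to the left of (or on) the directed line p → q. (Equivalently: for every other point r, the cross product (q − p) × (r − p) ≥ 0.)
Starting point (lowest x, tie lowest y): (-2, 8). Wrap until returning to start. Resulting hull: (-2, 8), (1, -5), (8, -3), (9, -2), (0, 7).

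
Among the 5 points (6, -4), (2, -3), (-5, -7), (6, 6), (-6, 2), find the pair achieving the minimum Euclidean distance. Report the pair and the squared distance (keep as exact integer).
Pair = ((6, -4), (2, -3)); squared distance = 17

Compute all C(5, 2) = 10 pairwise squared distances (x_i − x_j)² + (y_i − y_j)². The minimum is 17, attained by the pair ((6, -4), (2, -3)).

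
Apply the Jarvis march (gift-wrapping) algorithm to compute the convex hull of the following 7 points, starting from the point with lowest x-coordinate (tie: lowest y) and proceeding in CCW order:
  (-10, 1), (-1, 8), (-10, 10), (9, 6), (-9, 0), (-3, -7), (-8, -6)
Hull (CCW) = [(-10, 1), (-8, -6), (-3, -7), (9, 6), (-10, 10)]

Jarvis march: at each step, from the current hull vertex p, select the next vertex q as the point such that every other point lies strictly to the left of (or on) the directed line p → q. (Equivalently: for every other point r, the cross product (q − p) × (r − p) ≥ 0.)
Starting point (lowest x, tie lowest y): (-10, 1). Wrap until returning to start. Resulting hull: (-10, 1), (-8, -6), (-3, -7), (9, 6), (-10, 10).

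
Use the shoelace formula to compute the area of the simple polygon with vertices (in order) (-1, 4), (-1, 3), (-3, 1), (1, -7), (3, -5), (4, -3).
Area = 69/2

Shoelace formula: Area = (1/2) |Σ_i (x_i · y_{i+1} − x_{i+1} · y_i)| (indices mod n). Compute each cross term:
  (-1)(3) − (-1)(4) = 1
  (-1)(1) − (-3)(3) = 8
  (-3)(-7) − (1)(1) = 20
  (1)(-5) − (3)(-7) = 16
  (3)(-3) − (4)(-5) = 11
  (4)(4) − (-1)(-3) = 13
Sum = 69, so (signed) Area = 69/2 = 69/2, |Area| = 69/2.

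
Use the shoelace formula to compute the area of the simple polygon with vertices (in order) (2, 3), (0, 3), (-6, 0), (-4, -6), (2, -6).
Area = 57

Shoelace formula: Area = (1/2) |Σ_i (x_i · y_{i+1} − x_{i+1} · y_i)| (indices mod n). Compute each cross term:
  (2)(3) − (0)(3) = 6
  (0)(0) − (-6)(3) = 18
  (-6)(-6) − (-4)(0) = 36
  (-4)(-6) − (2)(-6) = 36
  (2)(3) − (2)(-6) = 18
Sum = 114, so (signed) Area = 114/2 = 57, |Area| = 57.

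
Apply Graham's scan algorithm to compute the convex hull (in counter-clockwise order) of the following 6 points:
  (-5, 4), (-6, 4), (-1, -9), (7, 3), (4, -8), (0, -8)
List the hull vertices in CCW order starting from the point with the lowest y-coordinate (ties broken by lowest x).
Hull (CCW) = [(-1, -9), (4, -8), (7, 3), (-5, 4), (-6, 4)]

Graham scan procedure:
  1. Find the pivot p₀ = point with lowest y (tie → lowest x): (-1, -9).
  2. Sort the remaining points by polar angle around p₀.
  3. Walk through sorted points, maintaining a stack; pop the top while the last three entries make a non-left turn (cross product ≤ 0).
  4. Final stack is the convex hull in CCW order: (-1, -9), (4, -8), (7, 3), (-5, 4), (-6, 4).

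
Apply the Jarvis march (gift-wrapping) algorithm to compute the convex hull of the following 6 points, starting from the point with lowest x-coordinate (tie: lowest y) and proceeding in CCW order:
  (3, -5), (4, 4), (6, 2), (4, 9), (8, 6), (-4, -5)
Hull (CCW) = [(-4, -5), (3, -5), (8, 6), (4, 9)]

Jarvis march: at each step, from the current hull vertex p, select the next vertex q as the point such that every other point lies strictly to the left of (or on) the directed line p → q. (Equivalently: for every other point r, the cross product (q − p) × (r − p) ≥ 0.)
Starting point (lowest x, tie lowest y): (-4, -5). Wrap until returning to start. Resulting hull: (-4, -5), (3, -5), (8, 6), (4, 9).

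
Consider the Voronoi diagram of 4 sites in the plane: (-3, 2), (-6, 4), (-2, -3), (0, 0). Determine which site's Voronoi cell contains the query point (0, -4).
Nearest site = (-2, -3)

The Voronoi cell of site s contains exactly those query points closer to s than to any other site. Compute squared distances from q = (0, -4) to each site:
  (-2 − 0)² + (-3 − -4)² = 5
  (0 − 0)² + (0 − -4)² = 16
  (-3 − 0)² + (2 − -4)² = 45
  (-6 − 0)² + (4 − -4)² = 100
Minimum is attained by (-2, -3), so q lies in its Voronoi cell.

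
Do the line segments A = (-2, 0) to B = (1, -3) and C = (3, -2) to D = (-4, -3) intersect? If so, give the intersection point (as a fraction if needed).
Yes; intersection at (3/8, -19/8) (t = 19/24 on AB, s = 3/8 on CD)

Parametrize AB as A + t(B − A) = (-2 + 3 t, 0 + -3 t) and CD as C + s(D − C) = (3 + -7 s, -2 + -1 s). Solve the linear system for (t, s). Determinant = 24 ≠ 0, so a unique intersection of the containing lines exists. Solution: t = 19/24, s = 3/8 — both in [0, 1], so the segments cross. Intersection point: (3/8, -19/8).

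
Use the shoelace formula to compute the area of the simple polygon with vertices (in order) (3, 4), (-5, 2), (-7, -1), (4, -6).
Area = 125/2

Shoelace formula: Area = (1/2) |Σ_i (x_i · y_{i+1} − x_{i+1} · y_i)| (indices mod n). Compute each cross term:
  (3)(2) − (-5)(4) = 26
  (-5)(-1) − (-7)(2) = 19
  (-7)(-6) − (4)(-1) = 46
  (4)(4) − (3)(-6) = 34
Sum = 125, so (signed) Area = 125/2 = 125/2, |Area| = 125/2.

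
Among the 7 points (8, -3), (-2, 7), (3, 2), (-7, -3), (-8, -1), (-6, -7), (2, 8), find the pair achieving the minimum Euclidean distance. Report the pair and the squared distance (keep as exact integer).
Pair = ((-7, -3), (-8, -1)); squared distance = 5

Compute all C(7, 2) = 21 pairwise squared distances (x_i − x_j)² + (y_i − y_j)². The minimum is 5, attained by the pair ((-7, -3), (-8, -1)).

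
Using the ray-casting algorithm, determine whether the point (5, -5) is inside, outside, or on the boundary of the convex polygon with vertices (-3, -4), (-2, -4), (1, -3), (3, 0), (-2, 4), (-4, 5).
The point (5, -5) lies strictly outside the polygon

Cast a horizontal ray to the right from the query point and count how many polygon edges it crosses (each edge strictly once or zero times, handled with the usual half-open convention). 
Parity of crossings → even ⇒ outside.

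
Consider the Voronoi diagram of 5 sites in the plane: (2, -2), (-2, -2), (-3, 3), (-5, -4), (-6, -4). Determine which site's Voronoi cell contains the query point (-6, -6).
Nearest site = (-6, -4)

The Voronoi cell of site s contains exactly those query points closer to s than to any other site. Compute squared distances from q = (-6, -6) to each site:
  (-6 − -6)² + (-4 − -6)² = 4
  (-5 − -6)² + (-4 − -6)² = 5
  (-2 − -6)² + (-2 − -6)² = 32
  (2 − -6)² + (-2 − -6)² = 80
  (-3 − -6)² + (3 − -6)² = 90
Minimum is attained by (-6, -4), so q lies in its Voronoi cell.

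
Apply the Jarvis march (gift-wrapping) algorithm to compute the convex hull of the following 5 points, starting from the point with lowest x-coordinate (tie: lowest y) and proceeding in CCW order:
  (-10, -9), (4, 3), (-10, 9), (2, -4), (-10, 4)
Hull (CCW) = [(-10, -9), (2, -4), (4, 3), (-10, 9)]

Jarvis march: at each step, from the current hull vertex p, select the next vertex q as the point such that every other point lies strictly to the left of (or on) the directed line p → q. (Equivalently: for every other point r, the cross product (q − p) × (r − p) ≥ 0.)
Starting point (lowest x, tie lowest y): (-10, -9). Wrap until returning to start. Resulting hull: (-10, -9), (2, -4), (4, 3), (-10, 9).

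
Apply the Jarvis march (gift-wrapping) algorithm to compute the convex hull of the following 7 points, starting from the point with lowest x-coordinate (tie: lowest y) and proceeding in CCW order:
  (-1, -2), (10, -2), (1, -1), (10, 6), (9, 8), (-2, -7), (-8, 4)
Hull (CCW) = [(-8, 4), (-2, -7), (10, -2), (10, 6), (9, 8)]

Jarvis march: at each step, from the current hull vertex p, select the next vertex q as the point such that every other point lies strictly to the left of (or on) the directed line p → q. (Equivalently: for every other point r, the cross product (q − p) × (r − p) ≥ 0.)
Starting point (lowest x, tie lowest y): (-8, 4). Wrap until returning to start. Resulting hull: (-8, 4), (-2, -7), (10, -2), (10, 6), (9, 8).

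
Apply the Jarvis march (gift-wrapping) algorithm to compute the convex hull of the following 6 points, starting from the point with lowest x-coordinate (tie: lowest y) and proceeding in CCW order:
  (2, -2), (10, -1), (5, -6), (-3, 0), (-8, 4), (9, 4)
Hull (CCW) = [(-8, 4), (-3, 0), (5, -6), (10, -1), (9, 4)]

Jarvis march: at each step, from the current hull vertex p, select the next vertex q as the point such that every other point lies strictly to the left of (or on) the directed line p → q. (Equivalently: for every other point r, the cross product (q − p) × (r − p) ≥ 0.)
Starting point (lowest x, tie lowest y): (-8, 4). Wrap until returning to start. Resulting hull: (-8, 4), (-3, 0), (5, -6), (10, -1), (9, 4).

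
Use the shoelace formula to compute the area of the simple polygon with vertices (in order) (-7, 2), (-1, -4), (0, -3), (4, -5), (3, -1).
Area = 55/2

Shoelace formula: Area = (1/2) |Σ_i (x_i · y_{i+1} − x_{i+1} · y_i)| (indices mod n). Compute each cross term:
  (-7)(-4) − (-1)(2) = 30
  (-1)(-3) − (0)(-4) = 3
  (0)(-5) − (4)(-3) = 12
  (4)(-1) − (3)(-5) = 11
  (3)(2) − (-7)(-1) = -1
Sum = 55, so (signed) Area = 55/2 = 55/2, |Area| = 55/2.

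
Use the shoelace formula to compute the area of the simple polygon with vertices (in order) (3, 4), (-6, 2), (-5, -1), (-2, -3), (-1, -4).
Area = 36

Shoelace formula: Area = (1/2) |Σ_i (x_i · y_{i+1} − x_{i+1} · y_i)| (indices mod n). Compute each cross term:
  (3)(2) − (-6)(4) = 30
  (-6)(-1) − (-5)(2) = 16
  (-5)(-3) − (-2)(-1) = 13
  (-2)(-4) − (-1)(-3) = 5
  (-1)(4) − (3)(-4) = 8
Sum = 72, so (signed) Area = 72/2 = 36, |Area| = 36.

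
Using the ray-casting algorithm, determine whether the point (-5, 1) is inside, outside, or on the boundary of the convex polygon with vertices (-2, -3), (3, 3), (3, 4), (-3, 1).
The point (-5, 1) lies strictly outside the polygon

Cast a horizontal ray to the right from the query point and count how many polygon edges it crosses (each edge strictly once or zero times, handled with the usual half-open convention). 
Parity of crossings → even ⇒ outside.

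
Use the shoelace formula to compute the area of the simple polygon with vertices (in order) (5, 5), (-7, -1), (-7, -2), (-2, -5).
Area = 83/2

Shoelace formula: Area = (1/2) |Σ_i (x_i · y_{i+1} − x_{i+1} · y_i)| (indices mod n). Compute each cross term:
  (5)(-1) − (-7)(5) = 30
  (-7)(-2) − (-7)(-1) = 7
  (-7)(-5) − (-2)(-2) = 31
  (-2)(5) − (5)(-5) = 15
Sum = 83, so (signed) Area = 83/2 = 83/2, |Area| = 83/2.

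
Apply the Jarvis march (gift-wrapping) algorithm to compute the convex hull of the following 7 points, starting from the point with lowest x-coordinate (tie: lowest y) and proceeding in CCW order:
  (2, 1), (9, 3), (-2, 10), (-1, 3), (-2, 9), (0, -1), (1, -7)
Hull (CCW) = [(-2, 9), (-1, 3), (1, -7), (9, 3), (-2, 10)]

Jarvis march: at each step, from the current hull vertex p, select the next vertex q as the point such that every other point lies strictly to the left of (or on) the directed line p → q. (Equivalently: for every other point r, the cross product (q − p) × (r − p) ≥ 0.)
Starting point (lowest x, tie lowest y): (-2, 9). Wrap until returning to start. Resulting hull: (-2, 9), (-1, 3), (1, -7), (9, 3), (-2, 10).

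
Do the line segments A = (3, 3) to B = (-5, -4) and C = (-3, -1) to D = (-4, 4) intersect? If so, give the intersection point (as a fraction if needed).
No (intersection of containing lines falls outside at least one segment)

Parametrize and solve: t = 34/47, s = -10/47. At least one of these is outside [0, 1], so the segments do not intersect.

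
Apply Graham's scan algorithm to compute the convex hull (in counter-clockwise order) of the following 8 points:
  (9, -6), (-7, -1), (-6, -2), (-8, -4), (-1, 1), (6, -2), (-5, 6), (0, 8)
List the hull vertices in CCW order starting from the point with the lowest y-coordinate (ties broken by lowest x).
Hull (CCW) = [(9, -6), (0, 8), (-5, 6), (-8, -4)]

Graham scan procedure:
  1. Find the pivot p₀ = point with lowest y (tie → lowest x): (9, -6).
  2. Sort the remaining points by polar angle around p₀.
  3. Walk through sorted points, maintaining a stack; pop the top while the last three entries make a non-left turn (cross product ≤ 0).
  4. Final stack is the convex hull in CCW order: (9, -6), (0, 8), (-5, 6), (-8, -4).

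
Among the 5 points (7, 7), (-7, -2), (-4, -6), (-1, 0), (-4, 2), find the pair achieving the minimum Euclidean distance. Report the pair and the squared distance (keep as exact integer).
Pair = ((-1, 0), (-4, 2)); squared distance = 13

Compute all C(5, 2) = 10 pairwise squared distances (x_i − x_j)² + (y_i − y_j)². The minimum is 13, attained by the pair ((-1, 0), (-4, 2)).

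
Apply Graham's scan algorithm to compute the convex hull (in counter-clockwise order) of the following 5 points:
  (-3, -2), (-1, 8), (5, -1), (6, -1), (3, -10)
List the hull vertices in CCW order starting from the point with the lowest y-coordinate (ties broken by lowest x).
Hull (CCW) = [(3, -10), (6, -1), (-1, 8), (-3, -2)]

Graham scan procedure:
  1. Find the pivot p₀ = point with lowest y (tie → lowest x): (3, -10).
  2. Sort the remaining points by polar angle around p₀.
  3. Walk through sorted points, maintaining a stack; pop the top while the last three entries make a non-left turn (cross product ≤ 0).
  4. Final stack is the convex hull in CCW order: (3, -10), (6, -1), (-1, 8), (-3, -2).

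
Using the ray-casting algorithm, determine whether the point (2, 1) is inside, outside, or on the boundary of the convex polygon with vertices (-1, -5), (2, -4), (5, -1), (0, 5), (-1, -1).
The point (2, 1) lies strictly inside the polygon

Cast a horizontal ray to the right from the query point and count how many polygon edges it crosses (each edge strictly once or zero times, handled with the usual half-open convention). 
Parity of crossings → odd ⇒ inside.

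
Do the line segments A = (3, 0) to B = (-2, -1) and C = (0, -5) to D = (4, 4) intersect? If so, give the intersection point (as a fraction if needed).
Yes; intersection at (88/41, -7/41) (t = 7/41 on AB, s = 22/41 on CD)

Parametrize AB as A + t(B − A) = (3 + -5 t, 0 + -1 t) and CD as C + s(D − C) = (0 + 4 s, -5 + 9 s). Solve the linear system for (t, s). Determinant = 41 ≠ 0, so a unique intersection of the containing lines exists. Solution: t = 7/41, s = 22/41 — both in [0, 1], so the segments cross. Intersection point: (88/41, -7/41).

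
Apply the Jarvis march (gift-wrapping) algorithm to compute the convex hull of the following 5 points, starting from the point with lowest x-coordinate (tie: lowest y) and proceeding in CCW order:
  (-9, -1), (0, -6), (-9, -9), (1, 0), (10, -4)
Hull (CCW) = [(-9, -9), (10, -4), (1, 0), (-9, -1)]

Jarvis march: at each step, from the current hull vertex p, select the next vertex q as the point such that every other point lies strictly to the left of (or on) the directed line p → q. (Equivalently: for every other point r, the cross product (q − p) × (r − p) ≥ 0.)
Starting point (lowest x, tie lowest y): (-9, -9). Wrap until returning to start. Resulting hull: (-9, -9), (10, -4), (1, 0), (-9, -1).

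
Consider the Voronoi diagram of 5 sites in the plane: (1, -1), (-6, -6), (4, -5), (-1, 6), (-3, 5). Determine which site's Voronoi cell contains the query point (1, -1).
Nearest site = (1, -1)

The Voronoi cell of site s contains exactly those query points closer to s than to any other site. Compute squared distances from q = (1, -1) to each site:
  (1 − 1)² + (-1 − -1)² = 0
  (4 − 1)² + (-5 − -1)² = 25
  (-3 − 1)² + (5 − -1)² = 52
  (-1 − 1)² + (6 − -1)² = 53
  (-6 − 1)² + (-6 − -1)² = 74
Minimum is attained by (1, -1), so q lies in its Voronoi cell.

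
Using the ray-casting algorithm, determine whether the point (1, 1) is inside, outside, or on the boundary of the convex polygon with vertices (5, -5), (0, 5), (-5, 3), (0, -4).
The point (1, 1) lies strictly inside the polygon

Cast a horizontal ray to the right from the query point and count how many polygon edges it crosses (each edge strictly once or zero times, handled with the usual half-open convention). 
Parity of crossings → odd ⇒ inside.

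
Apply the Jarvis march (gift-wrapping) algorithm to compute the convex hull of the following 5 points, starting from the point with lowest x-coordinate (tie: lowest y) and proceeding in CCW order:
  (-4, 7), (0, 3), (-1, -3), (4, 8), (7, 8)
Hull (CCW) = [(-4, 7), (-1, -3), (7, 8), (4, 8)]

Jarvis march: at each step, from the current hull vertex p, select the next vertex q as the point such that every other point lies strictly to the left of (or on) the directed line p → q. (Equivalently: for every other point r, the cross product (q − p) × (r − p) ≥ 0.)
Starting point (lowest x, tie lowest y): (-4, 7). Wrap until returning to start. Resulting hull: (-4, 7), (-1, -3), (7, 8), (4, 8).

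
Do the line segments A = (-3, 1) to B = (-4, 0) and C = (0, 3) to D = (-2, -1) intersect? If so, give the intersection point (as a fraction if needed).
No (intersection of containing lines falls outside at least one segment)

Parametrize and solve: t = -4, s = -1/2. At least one of these is outside [0, 1], so the segments do not intersect.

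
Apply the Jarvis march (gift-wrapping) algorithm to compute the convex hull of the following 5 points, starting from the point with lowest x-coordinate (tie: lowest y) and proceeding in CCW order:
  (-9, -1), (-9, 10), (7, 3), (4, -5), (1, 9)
Hull (CCW) = [(-9, -1), (4, -5), (7, 3), (1, 9), (-9, 10)]

Jarvis march: at each step, from the current hull vertex p, select the next vertex q as the point such that every other point lies strictly to the left of (or on) the directed line p → q. (Equivalently: for every other point r, the cross product (q − p) × (r − p) ≥ 0.)
Starting point (lowest x, tie lowest y): (-9, -1). Wrap until returning to start. Resulting hull: (-9, -1), (4, -5), (7, 3), (1, 9), (-9, 10).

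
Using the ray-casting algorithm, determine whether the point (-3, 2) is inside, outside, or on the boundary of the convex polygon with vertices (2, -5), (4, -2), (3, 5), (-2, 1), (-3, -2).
The point (-3, 2) lies strictly outside the polygon

Cast a horizontal ray to the right from the query point and count how many polygon edges it crosses (each edge strictly once or zero times, handled with the usual half-open convention). 
Parity of crossings → even ⇒ outside.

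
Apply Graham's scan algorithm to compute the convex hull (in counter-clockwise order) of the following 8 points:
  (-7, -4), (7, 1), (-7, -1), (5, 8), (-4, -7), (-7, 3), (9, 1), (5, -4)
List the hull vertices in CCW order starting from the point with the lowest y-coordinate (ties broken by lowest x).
Hull (CCW) = [(-4, -7), (5, -4), (9, 1), (5, 8), (-7, 3), (-7, -4)]

Graham scan procedure:
  1. Find the pivot p₀ = point with lowest y (tie → lowest x): (-4, -7).
  2. Sort the remaining points by polar angle around p₀.
  3. Walk through sorted points, maintaining a stack; pop the top while the last three entries make a non-left turn (cross product ≤ 0).
  4. Final stack is the convex hull in CCW order: (-4, -7), (5, -4), (9, 1), (5, 8), (-7, 3), (-7, -4).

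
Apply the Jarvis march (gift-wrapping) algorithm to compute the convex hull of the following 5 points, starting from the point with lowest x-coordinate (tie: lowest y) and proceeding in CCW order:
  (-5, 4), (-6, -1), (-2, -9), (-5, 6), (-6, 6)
Hull (CCW) = [(-6, -1), (-2, -9), (-5, 6), (-6, 6)]

Jarvis march: at each step, from the current hull vertex p, select the next vertex q as the point such that every other point lies strictly to the left of (or on) the directed line p → q. (Equivalently: for every other point r, the cross product (q − p) × (r − p) ≥ 0.)
Starting point (lowest x, tie lowest y): (-6, -1). Wrap until returning to start. Resulting hull: (-6, -1), (-2, -9), (-5, 6), (-6, 6).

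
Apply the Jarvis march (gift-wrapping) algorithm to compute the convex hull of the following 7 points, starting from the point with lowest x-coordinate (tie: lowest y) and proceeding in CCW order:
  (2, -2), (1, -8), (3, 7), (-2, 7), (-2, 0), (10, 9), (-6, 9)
Hull (CCW) = [(-6, 9), (1, -8), (10, 9)]

Jarvis march: at each step, from the current hull vertex p, select the next vertex q as the point such that every other point lies strictly to the left of (or on) the directed line p → q. (Equivalently: for every other point r, the cross product (q − p) × (r − p) ≥ 0.)
Starting point (lowest x, tie lowest y): (-6, 9). Wrap until returning to start. Resulting hull: (-6, 9), (1, -8), (10, 9).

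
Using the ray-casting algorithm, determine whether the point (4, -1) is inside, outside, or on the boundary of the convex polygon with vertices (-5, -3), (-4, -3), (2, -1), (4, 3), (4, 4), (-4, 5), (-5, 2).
The point (4, -1) lies strictly outside the polygon

Cast a horizontal ray to the right from the query point and count how many polygon edges it crosses (each edge strictly once or zero times, handled with the usual half-open convention). 
Parity of crossings → even ⇒ outside.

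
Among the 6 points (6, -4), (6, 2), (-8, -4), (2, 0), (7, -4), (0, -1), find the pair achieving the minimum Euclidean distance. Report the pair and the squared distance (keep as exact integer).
Pair = ((6, -4), (7, -4)); squared distance = 1

Compute all C(6, 2) = 15 pairwise squared distances (x_i − x_j)² + (y_i − y_j)². The minimum is 1, attained by the pair ((6, -4), (7, -4)).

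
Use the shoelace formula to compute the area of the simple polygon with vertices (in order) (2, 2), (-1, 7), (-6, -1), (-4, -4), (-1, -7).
Area = 115/2

Shoelace formula: Area = (1/2) |Σ_i (x_i · y_{i+1} − x_{i+1} · y_i)| (indices mod n). Compute each cross term:
  (2)(7) − (-1)(2) = 16
  (-1)(-1) − (-6)(7) = 43
  (-6)(-4) − (-4)(-1) = 20
  (-4)(-7) − (-1)(-4) = 24
  (-1)(2) − (2)(-7) = 12
Sum = 115, so (signed) Area = 115/2 = 115/2, |Area| = 115/2.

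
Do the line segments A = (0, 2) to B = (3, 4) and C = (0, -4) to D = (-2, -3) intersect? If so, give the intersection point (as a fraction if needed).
No (intersection of containing lines falls outside at least one segment)

Parametrize and solve: t = -12/7, s = 18/7. At least one of these is outside [0, 1], so the segments do not intersect.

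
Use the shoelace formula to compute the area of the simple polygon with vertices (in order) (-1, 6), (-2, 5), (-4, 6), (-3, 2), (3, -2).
Area = 41/2

Shoelace formula: Area = (1/2) |Σ_i (x_i · y_{i+1} − x_{i+1} · y_i)| (indices mod n). Compute each cross term:
  (-1)(5) − (-2)(6) = 7
  (-2)(6) − (-4)(5) = 8
  (-4)(2) − (-3)(6) = 10
  (-3)(-2) − (3)(2) = 0
  (3)(6) − (-1)(-2) = 16
Sum = 41, so (signed) Area = 41/2 = 41/2, |Area| = 41/2.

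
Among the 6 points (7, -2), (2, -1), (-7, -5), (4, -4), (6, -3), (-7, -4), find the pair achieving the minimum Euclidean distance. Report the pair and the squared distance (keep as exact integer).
Pair = ((-7, -5), (-7, -4)); squared distance = 1

Compute all C(6, 2) = 15 pairwise squared distances (x_i − x_j)² + (y_i − y_j)². The minimum is 1, attained by the pair ((-7, -5), (-7, -4)).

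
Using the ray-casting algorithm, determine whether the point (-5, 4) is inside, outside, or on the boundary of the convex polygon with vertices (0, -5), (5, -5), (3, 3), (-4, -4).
The point (-5, 4) lies strictly outside the polygon

Cast a horizontal ray to the right from the query point and count how many polygon edges it crosses (each edge strictly once or zero times, handled with the usual half-open convention). 
Parity of crossings → even ⇒ outside.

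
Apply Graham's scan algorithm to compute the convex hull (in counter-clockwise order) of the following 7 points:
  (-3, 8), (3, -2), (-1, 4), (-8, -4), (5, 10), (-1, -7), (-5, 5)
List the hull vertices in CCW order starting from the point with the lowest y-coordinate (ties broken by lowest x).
Hull (CCW) = [(-1, -7), (3, -2), (5, 10), (-3, 8), (-5, 5), (-8, -4)]

Graham scan procedure:
  1. Find the pivot p₀ = point with lowest y (tie → lowest x): (-1, -7).
  2. Sort the remaining points by polar angle around p₀.
  3. Walk through sorted points, maintaining a stack; pop the top while the last three entries make a non-left turn (cross product ≤ 0).
  4. Final stack is the convex hull in CCW order: (-1, -7), (3, -2), (5, 10), (-3, 8), (-5, 5), (-8, -4).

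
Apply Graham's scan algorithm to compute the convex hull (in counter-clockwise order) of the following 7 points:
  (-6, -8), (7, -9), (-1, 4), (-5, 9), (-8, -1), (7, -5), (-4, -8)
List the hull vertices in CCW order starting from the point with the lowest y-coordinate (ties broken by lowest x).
Hull (CCW) = [(7, -9), (7, -5), (-5, 9), (-8, -1), (-6, -8)]

Graham scan procedure:
  1. Find the pivot p₀ = point with lowest y (tie → lowest x): (7, -9).
  2. Sort the remaining points by polar angle around p₀.
  3. Walk through sorted points, maintaining a stack; pop the top while the last three entries make a non-left turn (cross product ≤ 0).
  4. Final stack is the convex hull in CCW order: (7, -9), (7, -5), (-5, 9), (-8, -1), (-6, -8).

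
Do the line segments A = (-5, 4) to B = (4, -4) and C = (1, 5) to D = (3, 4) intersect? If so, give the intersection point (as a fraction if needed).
No (intersection of containing lines falls outside at least one segment)

Parametrize and solve: t = -8/7, s = -57/7. At least one of these is outside [0, 1], so the segments do not intersect.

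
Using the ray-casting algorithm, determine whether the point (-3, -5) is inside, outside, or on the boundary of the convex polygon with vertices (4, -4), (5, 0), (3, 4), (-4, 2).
The point (-3, -5) lies strictly outside the polygon

Cast a horizontal ray to the right from the query point and count how many polygon edges it crosses (each edge strictly once or zero times, handled with the usual half-open convention). 
Parity of crossings → even ⇒ outside.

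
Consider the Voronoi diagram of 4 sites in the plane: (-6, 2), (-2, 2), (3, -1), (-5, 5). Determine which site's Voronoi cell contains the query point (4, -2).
Nearest site = (3, -1)

The Voronoi cell of site s contains exactly those query points closer to s than to any other site. Compute squared distances from q = (4, -2) to each site:
  (3 − 4)² + (-1 − -2)² = 2
  (-2 − 4)² + (2 − -2)² = 52
  (-6 − 4)² + (2 − -2)² = 116
  (-5 − 4)² + (5 − -2)² = 130
Minimum is attained by (3, -1), so q lies in its Voronoi cell.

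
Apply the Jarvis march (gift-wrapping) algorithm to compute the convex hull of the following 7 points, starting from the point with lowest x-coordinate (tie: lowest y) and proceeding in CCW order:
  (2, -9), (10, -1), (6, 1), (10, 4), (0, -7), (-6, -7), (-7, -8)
Hull (CCW) = [(-7, -8), (2, -9), (10, -1), (10, 4), (-6, -7)]

Jarvis march: at each step, from the current hull vertex p, select the next vertex q as the point such that every other point lies strictly to the left of (or on) the directed line p → q. (Equivalently: for every other point r, the cross product (q − p) × (r − p) ≥ 0.)
Starting point (lowest x, tie lowest y): (-7, -8). Wrap until returning to start. Resulting hull: (-7, -8), (2, -9), (10, -1), (10, 4), (-6, -7).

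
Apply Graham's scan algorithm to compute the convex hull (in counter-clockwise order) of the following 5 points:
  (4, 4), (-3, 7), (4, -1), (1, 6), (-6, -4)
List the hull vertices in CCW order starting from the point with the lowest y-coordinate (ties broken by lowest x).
Hull (CCW) = [(-6, -4), (4, -1), (4, 4), (1, 6), (-3, 7)]

Graham scan procedure:
  1. Find the pivot p₀ = point with lowest y (tie → lowest x): (-6, -4).
  2. Sort the remaining points by polar angle around p₀.
  3. Walk through sorted points, maintaining a stack; pop the top while the last three entries make a non-left turn (cross product ≤ 0).
  4. Final stack is the convex hull in CCW order: (-6, -4), (4, -1), (4, 4), (1, 6), (-3, 7).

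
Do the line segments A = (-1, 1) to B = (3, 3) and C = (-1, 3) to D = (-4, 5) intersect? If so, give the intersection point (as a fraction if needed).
No (intersection of containing lines falls outside at least one segment)

Parametrize and solve: t = 3/7, s = -4/7. At least one of these is outside [0, 1], so the segments do not intersect.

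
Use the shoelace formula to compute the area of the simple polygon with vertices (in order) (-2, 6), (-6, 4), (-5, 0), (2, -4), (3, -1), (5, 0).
Area = 113/2

Shoelace formula: Area = (1/2) |Σ_i (x_i · y_{i+1} − x_{i+1} · y_i)| (indices mod n). Compute each cross term:
  (-2)(4) − (-6)(6) = 28
  (-6)(0) − (-5)(4) = 20
  (-5)(-4) − (2)(0) = 20
  (2)(-1) − (3)(-4) = 10
  (3)(0) − (5)(-1) = 5
  (5)(6) − (-2)(0) = 30
Sum = 113, so (signed) Area = 113/2 = 113/2, |Area| = 113/2.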